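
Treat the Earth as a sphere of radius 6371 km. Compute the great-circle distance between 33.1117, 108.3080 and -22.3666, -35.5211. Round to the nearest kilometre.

Δλ = -35.5211 − 108.3080 = -143.8291°.
Δφ = -22.3666 − 33.1117 = -55.4783°.
a = sin²(Δφ/2) + cos φ₁ · cos φ₂ · sin²(Δλ/2) = 0.916586.
c = 2·atan2(√a, √(1−a)) = 2.55561 rad → d = 6371·c ≈ 16281.82 km.

16282 km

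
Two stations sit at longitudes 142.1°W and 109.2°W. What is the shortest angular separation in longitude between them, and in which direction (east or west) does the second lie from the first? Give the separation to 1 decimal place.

32.9° east

Raw difference: -109.2 − -142.1 = 32.9°.
Normalise into (−180°, 180°]: 32.9° stays 32.9°.
Positive ⇒ the second point lies to the east; separation 32.9°.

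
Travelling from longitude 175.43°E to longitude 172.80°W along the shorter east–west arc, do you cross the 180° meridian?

Yes

Naïve |-172.80 − 175.43| = 348.23° > 180°, so the shorter arc goes the other way round — across 180°.
Signed shortest Δλ = ((-172.80 − 175.43 + 180) mod 360) − 180 = 11.77°.
Going east by 11.77° from +175.43° passes through 180° before reaching -172.80°.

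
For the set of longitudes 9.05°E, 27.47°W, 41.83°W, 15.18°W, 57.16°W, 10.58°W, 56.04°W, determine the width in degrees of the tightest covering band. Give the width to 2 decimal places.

66.21°

Sort the longitudes: -57.16°, -56.04°, -41.83°, -27.47°, -15.18°, -10.58°, +9.05°.
Eastward gaps between consecutive values (wrapping around): 1.12°, 14.21°, 14.36°, 12.29°, 4.60°, 19.63°, 293.79°.
Largest gap = 293.79° ⇒ minimal covering band is its complement: 360° − 293.79° = 66.21°.
Band runs from -57.16° eastward to +9.05°.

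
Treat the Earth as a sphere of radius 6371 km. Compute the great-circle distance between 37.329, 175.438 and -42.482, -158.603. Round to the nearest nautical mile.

Δλ = -158.603 − 175.438 = -334.041°; wrapped into (−180°, 180°]: 25.959°.
Δφ = -42.482 − 37.329 = -79.811°.
a = sin²(Δφ/2) + cos φ₁ · cos φ₂ · sin²(Δλ/2) = 0.441135.
c = 2·atan2(√a, √(1−a)) = 1.45279 rad → d = 6371·c ≈ 9255.74 km ≈ 4997.70 nmi.

4998 nmi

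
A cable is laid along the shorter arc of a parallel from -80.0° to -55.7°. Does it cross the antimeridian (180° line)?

No

Signed shortest Δλ = ((-55.7 − -80.0 + 180) mod 360) − 180 = 24.3°.
Going east by 24.3° from -80.0° reaches -55.7° without touching 180°.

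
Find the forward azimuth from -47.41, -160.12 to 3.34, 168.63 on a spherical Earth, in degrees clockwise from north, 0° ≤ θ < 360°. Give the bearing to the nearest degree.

322°

Δλ = 168.63 − -160.12 = 328.75°; wrapped into (−180°, 180°]: -31.25°.
θ = atan2( sin Δλ · cos φ₂ , cos φ₁ · sin φ₂ − sin φ₁ · cos φ₂ · cos Δλ )
  = atan2(-0.51789, 0.66776) = -37.796° → normalised to [0°, 360°): 322.204°.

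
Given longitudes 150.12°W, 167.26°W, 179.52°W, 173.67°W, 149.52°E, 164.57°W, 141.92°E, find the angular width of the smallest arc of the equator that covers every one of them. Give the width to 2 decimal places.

Sort the longitudes: -179.52°, -173.67°, -167.26°, -164.57°, -150.12°, +141.92°, +149.52°.
Eastward gaps between consecutive values (wrapping around): 5.85°, 6.41°, 2.69°, 14.45°, 292.04°, 7.60°, 30.96°.
Largest gap = 292.04° ⇒ minimal covering band is its complement: 360° − 292.04° = 67.96°.
Band runs from +141.92° eastward to -150.12°, crossing the antimeridian.

67.96°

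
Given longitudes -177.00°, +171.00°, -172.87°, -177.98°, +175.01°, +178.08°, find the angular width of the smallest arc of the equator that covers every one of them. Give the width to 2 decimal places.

16.13°

Sort the longitudes: -177.98°, -177.00°, -172.87°, +171.00°, +175.01°, +178.08°.
Eastward gaps between consecutive values (wrapping around): 0.98°, 4.13°, 343.87°, 4.01°, 3.07°, 3.94°.
Largest gap = 343.87° ⇒ minimal covering band is its complement: 360° − 343.87° = 16.13°.
Band runs from +171.00° eastward to -172.87°, crossing the antimeridian.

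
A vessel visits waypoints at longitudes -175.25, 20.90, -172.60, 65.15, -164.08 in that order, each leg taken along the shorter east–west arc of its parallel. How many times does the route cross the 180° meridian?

4

Leg 1: -175.25° → +20.90°, shortest Δλ = -163.85° (west) — crosses 180°.
Leg 2: +20.90° → -172.60°, shortest Δλ = 166.5° (east) — crosses 180°.
Leg 3: -172.60° → +65.15°, shortest Δλ = -122.25° (west) — crosses 180°.
Leg 4: +65.15° → -164.08°, shortest Δλ = 130.77° (east) — crosses 180°.
Total crossings: 4.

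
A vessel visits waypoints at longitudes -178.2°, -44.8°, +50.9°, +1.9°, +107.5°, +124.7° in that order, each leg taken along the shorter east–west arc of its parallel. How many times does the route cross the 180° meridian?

Leg 1: -178.2° → -44.8°, shortest Δλ = 133.4° (east) — does not cross 180°.
Leg 2: -44.8° → +50.9°, shortest Δλ = 95.7° (east) — does not cross 180°.
Leg 3: +50.9° → +1.9°, shortest Δλ = -49.0° (west) — does not cross 180°.
Leg 4: +1.9° → +107.5°, shortest Δλ = 105.6° (east) — does not cross 180°.
Leg 5: +107.5° → +124.7°, shortest Δλ = 17.2° (east) — does not cross 180°.
Total crossings: 0.

0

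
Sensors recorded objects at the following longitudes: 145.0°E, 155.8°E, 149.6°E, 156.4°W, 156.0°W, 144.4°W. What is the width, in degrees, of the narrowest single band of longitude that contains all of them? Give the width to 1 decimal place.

70.6°

Sort the longitudes: -156.4°, -156.0°, -144.4°, +145.0°, +149.6°, +155.8°.
Eastward gaps between consecutive values (wrapping around): 0.4°, 11.6°, 289.4°, 4.6°, 6.2°, 47.8°.
Largest gap = 289.4° ⇒ minimal covering band is its complement: 360° − 289.4° = 70.6°.
Band runs from +145.0° eastward to -144.4°, crossing the antimeridian.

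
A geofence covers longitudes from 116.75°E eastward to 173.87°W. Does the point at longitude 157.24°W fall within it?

Band width going east from +116.75° to -173.87°: ((-173.87 − 116.75) mod 360) = 69.38°.
Offset of -157.24° east of the west edge: ((-157.24 − 116.75) mod 360) = 86.01°.
86.01° > 69.38° ⇒ outside.

No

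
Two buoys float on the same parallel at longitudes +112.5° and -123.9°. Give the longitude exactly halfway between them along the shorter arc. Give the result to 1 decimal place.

Signed shortest Δλ from +112.5° to -123.9° is +123.6°.
Midpoint longitude = +112.5° + (+123.6°)/2 = +112.5° + 61.8° = +174.3°.
(The naïve average (+112.5 + -123.9)/2 = -5.7° is on the wrong side of the globe.)

+174.3°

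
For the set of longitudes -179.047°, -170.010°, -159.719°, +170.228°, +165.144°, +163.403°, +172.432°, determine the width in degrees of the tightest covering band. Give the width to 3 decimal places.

Sort the longitudes: -179.047°, -170.010°, -159.719°, +163.403°, +165.144°, +170.228°, +172.432°.
Eastward gaps between consecutive values (wrapping around): 9.037°, 10.291°, 323.122°, 1.741°, 5.084°, 2.204°, 8.521°.
Largest gap = 323.122° ⇒ minimal covering band is its complement: 360° − 323.122° = 36.878°.
Band runs from +163.403° eastward to -159.719°, crossing the antimeridian.

36.878°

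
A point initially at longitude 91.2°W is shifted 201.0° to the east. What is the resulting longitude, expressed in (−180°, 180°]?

Start at -91.2°; shift +201.0° → +109.8°.
+109.8° already lies in (−180°, 180°].

109.8°E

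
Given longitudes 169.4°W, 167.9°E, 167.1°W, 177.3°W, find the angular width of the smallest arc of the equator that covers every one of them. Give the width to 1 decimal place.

Sort the longitudes: -177.3°, -169.4°, -167.1°, +167.9°.
Eastward gaps between consecutive values (wrapping around): 7.9°, 2.3°, 335.0°, 14.8°.
Largest gap = 335.0° ⇒ minimal covering band is its complement: 360° − 335.0° = 25.0°.
Band runs from +167.9° eastward to -167.1°, crossing the antimeridian.

25.0°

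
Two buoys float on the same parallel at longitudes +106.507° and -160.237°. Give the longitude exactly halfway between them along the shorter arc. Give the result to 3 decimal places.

Signed shortest Δλ from +106.507° to -160.237° is +93.256°.
Midpoint longitude = +106.507° + (+93.256°)/2 = +106.507° + 46.628° = +153.135°.
(The naïve average (+106.507 + -160.237)/2 = -26.865° is on the wrong side of the globe.)

+153.135°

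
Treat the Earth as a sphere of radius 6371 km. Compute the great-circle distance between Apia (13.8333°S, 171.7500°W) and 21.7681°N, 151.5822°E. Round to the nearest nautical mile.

3038 nmi

Δλ = 151.5822 − -171.7500 = 323.3322°; wrapped into (−180°, 180°]: -36.6678°.
Δφ = 21.7681 − -13.8333 = 35.6014°.
a = sin²(Δφ/2) + cos φ₁ · cos φ₂ · sin²(Δλ/2) = 0.182680.
c = 2·atan2(√a, √(1−a)) = 0.88325 rad → d = 6371·c ≈ 5627.22 km ≈ 3038.45 nmi.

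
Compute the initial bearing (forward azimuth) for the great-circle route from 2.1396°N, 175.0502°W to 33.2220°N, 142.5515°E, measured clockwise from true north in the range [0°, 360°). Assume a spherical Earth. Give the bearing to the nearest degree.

313°

Δλ = 142.5515 − -175.0502 = 317.6017°; wrapped into (−180°, 180°]: -42.3983°.
θ = atan2( sin Δλ · cos φ₂ , cos φ₁ · sin φ₂ − sin φ₁ · cos φ₂ · cos Δλ )
  = atan2(-0.56407, 0.52444) = -47.085° → normalised to [0°, 360°): 312.915°.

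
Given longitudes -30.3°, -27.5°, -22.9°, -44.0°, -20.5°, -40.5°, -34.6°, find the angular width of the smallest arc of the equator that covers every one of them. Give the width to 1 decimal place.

Sort the longitudes: -44.0°, -40.5°, -34.6°, -30.3°, -27.5°, -22.9°, -20.5°.
Eastward gaps between consecutive values (wrapping around): 3.5°, 5.9°, 4.3°, 2.8°, 4.6°, 2.4°, 336.5°.
Largest gap = 336.5° ⇒ minimal covering band is its complement: 360° − 336.5° = 23.5°.
Band runs from -44.0° eastward to -20.5°.

23.5°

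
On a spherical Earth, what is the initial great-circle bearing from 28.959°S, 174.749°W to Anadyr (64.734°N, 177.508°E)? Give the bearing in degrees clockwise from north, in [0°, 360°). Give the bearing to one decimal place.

Δλ = 177.508 − -174.749 = 352.257°; wrapped into (−180°, 180°]: -7.743°.
θ = atan2( sin Δλ · cos φ₂ , cos φ₁ · sin φ₂ − sin φ₁ · cos φ₂ · cos Δλ )
  = atan2(-0.05751, 0.99604) = -3.304° → normalised to [0°, 360°): 356.696°.

356.7°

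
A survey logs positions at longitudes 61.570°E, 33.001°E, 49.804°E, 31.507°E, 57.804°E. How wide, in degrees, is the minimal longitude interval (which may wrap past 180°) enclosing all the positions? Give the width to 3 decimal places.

Sort the longitudes: +31.507°, +33.001°, +49.804°, +57.804°, +61.570°.
Eastward gaps between consecutive values (wrapping around): 1.494°, 16.803°, 8.000°, 3.766°, 329.937°.
Largest gap = 329.937° ⇒ minimal covering band is its complement: 360° − 329.937° = 30.063°.
Band runs from +31.507° eastward to +61.570°.

30.063°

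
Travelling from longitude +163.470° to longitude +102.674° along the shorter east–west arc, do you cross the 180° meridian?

Signed shortest Δλ = ((102.674 − 163.470 + 180) mod 360) − 180 = -60.796°.
Going west by 60.796° from +163.470° reaches +102.674° without touching 180°.

No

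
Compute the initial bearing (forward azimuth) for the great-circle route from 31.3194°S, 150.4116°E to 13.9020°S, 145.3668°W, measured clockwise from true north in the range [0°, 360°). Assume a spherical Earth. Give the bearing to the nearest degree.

89°

Δλ = -145.3668 − 150.4116 = -295.7784°; wrapped into (−180°, 180°]: 64.2216°.
θ = atan2( sin Δλ · cos φ₂ , cos φ₁ · sin φ₂ − sin φ₁ · cos φ₂ · cos Δλ )
  = atan2(0.87411, 0.01419) = 89.070° → normalised to [0°, 360°): 89.070°.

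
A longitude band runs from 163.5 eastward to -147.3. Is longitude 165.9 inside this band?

Band width going east from +163.5° to -147.3°: ((-147.3 − 163.5) mod 360) = 49.2°.
Offset of +165.9° east of the west edge: ((165.9 − 163.5) mod 360) = 2.4°.
2.4° ≤ 49.2° ⇒ inside.

Yes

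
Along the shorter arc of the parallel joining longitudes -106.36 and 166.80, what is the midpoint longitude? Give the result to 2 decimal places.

Signed shortest Δλ from -106.36° to +166.80° is -86.84°.
Midpoint longitude = -106.36° + (-86.84°)/2 = -106.36° − 43.42° = -149.78°.
(The naïve average (-106.36 + +166.80)/2 = 30.22° is on the wrong side of the globe.)

-149.78°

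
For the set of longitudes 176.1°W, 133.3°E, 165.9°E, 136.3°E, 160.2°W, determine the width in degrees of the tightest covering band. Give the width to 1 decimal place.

66.5°

Sort the longitudes: -176.1°, -160.2°, +133.3°, +136.3°, +165.9°.
Eastward gaps between consecutive values (wrapping around): 15.9°, 293.5°, 3.0°, 29.6°, 18.0°.
Largest gap = 293.5° ⇒ minimal covering band is its complement: 360° − 293.5° = 66.5°.
Band runs from +133.3° eastward to -160.2°, crossing the antimeridian.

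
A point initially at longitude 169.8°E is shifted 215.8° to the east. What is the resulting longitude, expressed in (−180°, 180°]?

Start at +169.8°; shift +215.8° → +385.6°.
+385.6° lies outside (−180°, 180°]; subtract 360° → +25.6°.

25.6°E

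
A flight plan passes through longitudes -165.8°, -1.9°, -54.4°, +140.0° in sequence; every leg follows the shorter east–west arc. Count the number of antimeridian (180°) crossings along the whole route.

Leg 1: -165.8° → -1.9°, shortest Δλ = 163.9° (east) — does not cross 180°.
Leg 2: -1.9° → -54.4°, shortest Δλ = -52.5° (west) — does not cross 180°.
Leg 3: -54.4° → +140.0°, shortest Δλ = -165.6° (west) — crosses 180°.
Total crossings: 1.

1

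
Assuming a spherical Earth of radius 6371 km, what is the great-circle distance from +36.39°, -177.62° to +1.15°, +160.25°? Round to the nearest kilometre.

4532 km

Δλ = 160.25 − -177.62 = 337.87°; wrapped into (−180°, 180°]: -22.13°.
Δφ = 1.15 − 36.39 = -35.24°.
a = sin²(Δφ/2) + cos φ₁ · cos φ₂ · sin²(Δλ/2) = 0.121274.
c = 2·atan2(√a, √(1−a)) = 0.71140 rad → d = 6371·c ≈ 4532.30 km.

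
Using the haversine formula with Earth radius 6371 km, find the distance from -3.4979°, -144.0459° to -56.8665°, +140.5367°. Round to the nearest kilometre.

8800 km

Δλ = 140.5367 − -144.0459 = 284.5826°; wrapped into (−180°, 180°]: -75.4174°.
Δφ = -56.8665 − -3.4979 = -53.3686°.
a = sin²(Δφ/2) + cos φ₁ · cos φ₂ · sin²(Δλ/2) = 0.405773.
c = 2·atan2(√a, √(1−a)) = 1.38121 rad → d = 6371·c ≈ 8799.68 km.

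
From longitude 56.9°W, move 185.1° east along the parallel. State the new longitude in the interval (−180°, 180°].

Start at -56.9°; shift +185.1° → +128.2°.
+128.2° already lies in (−180°, 180°].

128.2°E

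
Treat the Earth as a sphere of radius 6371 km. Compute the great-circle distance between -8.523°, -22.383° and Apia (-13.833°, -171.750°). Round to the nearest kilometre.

Δλ = -171.750 − -22.383 = -149.367°.
Δφ = -13.833 − -8.523 = -5.310°.
a = sin²(Δφ/2) + cos φ₁ · cos φ₂ · sin²(Δλ/2) = 0.895415.
c = 2·atan2(√a, √(1−a)) = 2.48296 rad → d = 6371·c ≈ 15818.95 km.

15819 km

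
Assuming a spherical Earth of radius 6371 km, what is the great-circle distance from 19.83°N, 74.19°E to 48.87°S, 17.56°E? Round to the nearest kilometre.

9466 km

Δλ = 17.56 − 74.19 = -56.63°.
Δφ = -48.87 − 19.83 = -68.70°.
a = sin²(Δφ/2) + cos φ₁ · cos φ₂ · sin²(Δλ/2) = 0.457583.
c = 2·atan2(√a, √(1−a)) = 1.48586 rad → d = 6371·c ≈ 9466.42 km.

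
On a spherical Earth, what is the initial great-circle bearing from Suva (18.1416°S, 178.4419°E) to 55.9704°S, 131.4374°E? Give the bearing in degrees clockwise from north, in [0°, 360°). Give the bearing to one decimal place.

211.5°

Δλ = 131.4374 − 178.4419 = -47.0045°.
θ = atan2( sin Δλ · cos φ₂ , cos φ₁ · sin φ₂ − sin φ₁ · cos φ₂ · cos Δλ )
  = atan2(-0.40931, -0.66873) = -148.530° → normalised to [0°, 360°): 211.470°.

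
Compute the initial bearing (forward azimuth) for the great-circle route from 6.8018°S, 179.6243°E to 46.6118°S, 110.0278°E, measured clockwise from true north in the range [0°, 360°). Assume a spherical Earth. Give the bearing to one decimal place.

Δλ = 110.0278 − 179.6243 = -69.5965°.
θ = atan2( sin Δλ · cos φ₂ , cos φ₁ · sin φ₂ − sin φ₁ · cos φ₂ · cos Δλ )
  = atan2(-0.64384, -0.69324) = -137.116° → normalised to [0°, 360°): 222.884°.

222.9°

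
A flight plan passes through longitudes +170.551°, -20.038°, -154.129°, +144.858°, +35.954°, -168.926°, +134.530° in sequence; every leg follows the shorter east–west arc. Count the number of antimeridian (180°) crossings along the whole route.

Leg 1: +170.551° → -20.038°, shortest Δλ = 169.411° (east) — crosses 180°.
Leg 2: -20.038° → -154.129°, shortest Δλ = -134.091° (west) — does not cross 180°.
Leg 3: -154.129° → +144.858°, shortest Δλ = -61.013° (west) — crosses 180°.
Leg 4: +144.858° → +35.954°, shortest Δλ = -108.904° (west) — does not cross 180°.
Leg 5: +35.954° → -168.926°, shortest Δλ = 155.12° (east) — crosses 180°.
Leg 6: -168.926° → +134.530°, shortest Δλ = -56.544° (west) — crosses 180°.
Total crossings: 4.

4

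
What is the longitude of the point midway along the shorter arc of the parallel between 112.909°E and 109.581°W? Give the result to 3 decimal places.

Signed shortest Δλ from +112.909° to -109.581° is +137.510°.
Midpoint longitude = +112.909° + (+137.510°)/2 = +112.909° + 68.755° = +181.664°.
Normalise into (−180°, 180°]: -178.336°.
(The naïve average (+112.909 + -109.581)/2 = 1.664° is on the wrong side of the globe.)

178.336°W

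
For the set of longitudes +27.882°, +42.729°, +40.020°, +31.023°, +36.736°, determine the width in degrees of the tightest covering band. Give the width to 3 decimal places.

Sort the longitudes: +27.882°, +31.023°, +36.736°, +40.020°, +42.729°.
Eastward gaps between consecutive values (wrapping around): 3.141°, 5.713°, 3.284°, 2.709°, 345.153°.
Largest gap = 345.153° ⇒ minimal covering band is its complement: 360° − 345.153° = 14.847°.
Band runs from +27.882° eastward to +42.729°.

14.847°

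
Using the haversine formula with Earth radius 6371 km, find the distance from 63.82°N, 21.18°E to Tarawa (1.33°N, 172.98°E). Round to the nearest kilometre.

Δλ = 172.98 − 21.18 = 151.80°.
Δφ = 1.33 − 63.82 = -62.49°.
a = sin²(Δφ/2) + cos φ₁ · cos φ₂ · sin²(Δλ/2) = 0.683945.
c = 2·atan2(√a, √(1−a)) = 1.94754 rad → d = 6371·c ≈ 12407.75 km.

12408 km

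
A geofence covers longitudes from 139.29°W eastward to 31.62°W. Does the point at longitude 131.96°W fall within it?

Yes

Band width going east from -139.29° to -31.62°: ((-31.62 − -139.29) mod 360) = 107.67°.
Offset of -131.96° east of the west edge: ((-131.96 − -139.29) mod 360) = 7.33°.
7.33° ≤ 107.67° ⇒ inside.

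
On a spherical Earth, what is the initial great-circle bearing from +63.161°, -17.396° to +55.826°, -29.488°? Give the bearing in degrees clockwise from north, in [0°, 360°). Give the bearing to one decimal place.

Δλ = -29.488 − -17.396 = -12.092°.
θ = atan2( sin Δλ · cos φ₂ , cos φ₁ · sin φ₂ − sin φ₁ · cos φ₂ · cos Δλ )
  = atan2(-0.11767, -0.11655) = -134.727° → normalised to [0°, 360°): 225.273°.

225.3°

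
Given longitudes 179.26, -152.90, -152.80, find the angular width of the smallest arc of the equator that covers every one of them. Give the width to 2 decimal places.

27.94°

Sort the longitudes: -152.90°, -152.80°, +179.26°.
Eastward gaps between consecutive values (wrapping around): 0.10°, 332.06°, 27.84°.
Largest gap = 332.06° ⇒ minimal covering band is its complement: 360° − 332.06° = 27.94°.
Band runs from +179.26° eastward to -152.80°, crossing the antimeridian.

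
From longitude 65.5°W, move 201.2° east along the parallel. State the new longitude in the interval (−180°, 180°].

Start at -65.5°; shift +201.2° → +135.7°.
+135.7° already lies in (−180°, 180°].

135.7°E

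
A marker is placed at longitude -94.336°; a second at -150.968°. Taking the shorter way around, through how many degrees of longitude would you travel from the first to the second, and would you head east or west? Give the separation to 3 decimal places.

56.632° west

Raw difference: -150.968 − -94.336 = -56.632°.
Normalise into (−180°, 180°]: -56.632° stays -56.632°.
Negative ⇒ the second point lies to the west; separation 56.632°.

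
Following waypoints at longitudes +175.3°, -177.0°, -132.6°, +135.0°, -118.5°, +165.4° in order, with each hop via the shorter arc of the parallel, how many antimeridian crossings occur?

4

Leg 1: +175.3° → -177.0°, shortest Δλ = 7.7° (east) — crosses 180°.
Leg 2: -177.0° → -132.6°, shortest Δλ = 44.4° (east) — does not cross 180°.
Leg 3: -132.6° → +135.0°, shortest Δλ = -92.4° (west) — crosses 180°.
Leg 4: +135.0° → -118.5°, shortest Δλ = 106.5° (east) — crosses 180°.
Leg 5: -118.5° → +165.4°, shortest Δλ = -76.1° (west) — crosses 180°.
Total crossings: 4.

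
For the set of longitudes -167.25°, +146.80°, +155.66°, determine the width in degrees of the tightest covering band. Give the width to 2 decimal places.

45.95°

Sort the longitudes: -167.25°, +146.80°, +155.66°.
Eastward gaps between consecutive values (wrapping around): 314.05°, 8.86°, 37.09°.
Largest gap = 314.05° ⇒ minimal covering band is its complement: 360° − 314.05° = 45.95°.
Band runs from +146.80° eastward to -167.25°, crossing the antimeridian.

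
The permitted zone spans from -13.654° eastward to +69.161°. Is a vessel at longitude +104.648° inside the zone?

Band width going east from -13.654° to +69.161°: ((69.161 − -13.654) mod 360) = 82.815°.
Offset of +104.648° east of the west edge: ((104.648 − -13.654) mod 360) = 118.302°.
118.302° > 82.815° ⇒ outside.

No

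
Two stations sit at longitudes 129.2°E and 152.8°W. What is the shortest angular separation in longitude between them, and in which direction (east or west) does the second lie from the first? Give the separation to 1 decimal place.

Raw difference: -152.8 − 129.2 = -282.0°.
Normalise into (−180°, 180°]: -282.0° + 360° = 78.0°.
Positive ⇒ the second point lies to the east; separation 78.0°.

78.0° east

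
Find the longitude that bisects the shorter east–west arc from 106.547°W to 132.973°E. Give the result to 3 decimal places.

Signed shortest Δλ from -106.547° to +132.973° is -120.480°.
Midpoint longitude = -106.547° + (-120.480°)/2 = -106.547° − 60.240° = -166.787°.
(The naïve average (-106.547 + +132.973)/2 = 13.213° is on the wrong side of the globe.)

166.787°W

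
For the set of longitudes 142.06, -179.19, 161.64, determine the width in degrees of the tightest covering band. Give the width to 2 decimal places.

38.75°

Sort the longitudes: -179.19°, +142.06°, +161.64°.
Eastward gaps between consecutive values (wrapping around): 321.25°, 19.58°, 19.17°.
Largest gap = 321.25° ⇒ minimal covering band is its complement: 360° − 321.25° = 38.75°.
Band runs from +142.06° eastward to -179.19°, crossing the antimeridian.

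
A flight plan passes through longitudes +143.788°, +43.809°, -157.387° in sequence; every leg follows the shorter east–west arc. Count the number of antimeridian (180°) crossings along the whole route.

1

Leg 1: +143.788° → +43.809°, shortest Δλ = -99.979° (west) — does not cross 180°.
Leg 2: +43.809° → -157.387°, shortest Δλ = 158.804° (east) — crosses 180°.
Total crossings: 1.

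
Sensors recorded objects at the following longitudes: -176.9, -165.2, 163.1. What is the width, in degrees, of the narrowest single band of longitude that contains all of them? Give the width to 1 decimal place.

31.7°

Sort the longitudes: -176.9°, -165.2°, +163.1°.
Eastward gaps between consecutive values (wrapping around): 11.7°, 328.3°, 20.0°.
Largest gap = 328.3° ⇒ minimal covering band is its complement: 360° − 328.3° = 31.7°.
Band runs from +163.1° eastward to -165.2°, crossing the antimeridian.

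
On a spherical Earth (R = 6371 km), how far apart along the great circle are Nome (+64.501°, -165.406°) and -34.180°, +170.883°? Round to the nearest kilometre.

Δλ = 170.883 − -165.406 = 336.289°; wrapped into (−180°, 180°]: -23.711°.
Δφ = -34.180 − 64.501 = -98.681°.
a = sin²(Δφ/2) + cos φ₁ · cos φ₂ · sin²(Δλ/2) = 0.590498.
c = 2·atan2(√a, √(1−a)) = 1.75280 rad → d = 6371·c ≈ 11167.06 km.

11167 km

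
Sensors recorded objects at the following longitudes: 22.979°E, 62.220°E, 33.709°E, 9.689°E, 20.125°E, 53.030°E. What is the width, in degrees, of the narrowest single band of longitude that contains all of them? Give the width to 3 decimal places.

52.531°

Sort the longitudes: +9.689°, +20.125°, +22.979°, +33.709°, +53.030°, +62.220°.
Eastward gaps between consecutive values (wrapping around): 10.436°, 2.854°, 10.730°, 19.321°, 9.190°, 307.469°.
Largest gap = 307.469° ⇒ minimal covering band is its complement: 360° − 307.469° = 52.531°.
Band runs from +9.689° eastward to +62.220°.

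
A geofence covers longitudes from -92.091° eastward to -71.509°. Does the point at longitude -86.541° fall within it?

Band width going east from -92.091° to -71.509°: ((-71.509 − -92.091) mod 360) = 20.582°.
Offset of -86.541° east of the west edge: ((-86.541 − -92.091) mod 360) = 5.550°.
5.550° ≤ 20.582° ⇒ inside.

Yes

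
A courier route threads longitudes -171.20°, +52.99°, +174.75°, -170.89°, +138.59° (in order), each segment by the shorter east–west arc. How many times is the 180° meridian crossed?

Leg 1: -171.20° → +52.99°, shortest Δλ = -135.81° (west) — crosses 180°.
Leg 2: +52.99° → +174.75°, shortest Δλ = 121.76° (east) — does not cross 180°.
Leg 3: +174.75° → -170.89°, shortest Δλ = 14.36° (east) — crosses 180°.
Leg 4: -170.89° → +138.59°, shortest Δλ = -50.52° (west) — crosses 180°.
Total crossings: 3.

3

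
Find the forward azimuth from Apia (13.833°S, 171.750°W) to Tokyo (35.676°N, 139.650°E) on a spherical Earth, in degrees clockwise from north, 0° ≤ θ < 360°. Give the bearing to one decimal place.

Δλ = 139.650 − -171.750 = 311.400°; wrapped into (−180°, 180°]: -48.600°.
θ = atan2( sin Δλ · cos φ₂ , cos φ₁ · sin φ₂ − sin φ₁ · cos φ₂ · cos Δλ )
  = atan2(-0.60934, 0.69473) = -41.254° → normalised to [0°, 360°): 318.746°.

318.7°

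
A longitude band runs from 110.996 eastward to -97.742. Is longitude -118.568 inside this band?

Band width going east from +110.996° to -97.742°: ((-97.742 − 110.996) mod 360) = 151.262°.
Offset of -118.568° east of the west edge: ((-118.568 − 110.996) mod 360) = 130.436°.
130.436° ≤ 151.262° ⇒ inside.

Yes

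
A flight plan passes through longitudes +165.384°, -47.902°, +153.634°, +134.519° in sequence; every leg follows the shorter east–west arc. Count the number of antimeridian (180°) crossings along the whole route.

2

Leg 1: +165.384° → -47.902°, shortest Δλ = 146.714° (east) — crosses 180°.
Leg 2: -47.902° → +153.634°, shortest Δλ = -158.464° (west) — crosses 180°.
Leg 3: +153.634° → +134.519°, shortest Δλ = -19.115° (west) — does not cross 180°.
Total crossings: 2.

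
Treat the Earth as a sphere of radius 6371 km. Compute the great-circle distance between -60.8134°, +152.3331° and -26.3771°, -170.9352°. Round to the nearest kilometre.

4719 km

Δλ = -170.9352 − 152.3331 = -323.2683°; wrapped into (−180°, 180°]: 36.7317°.
Δφ = -26.3771 − -60.8134 = 34.4363°.
a = sin²(Δφ/2) + cos φ₁ · cos φ₂ · sin²(Δλ/2) = 0.130995.
c = 2·atan2(√a, √(1−a)) = 0.74068 rad → d = 6371·c ≈ 4718.88 km.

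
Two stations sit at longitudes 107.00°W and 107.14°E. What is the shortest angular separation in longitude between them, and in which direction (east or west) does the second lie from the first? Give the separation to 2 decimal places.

145.86° west

Raw difference: 107.14 − -107.00 = 214.14°.
Normalise into (−180°, 180°]: 214.14° − 360° = -145.86°.
Negative ⇒ the second point lies to the west; separation 145.86°.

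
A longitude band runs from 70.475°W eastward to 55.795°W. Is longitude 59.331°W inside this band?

Yes

Band width going east from -70.475° to -55.795°: ((-55.795 − -70.475) mod 360) = 14.680°.
Offset of -59.331° east of the west edge: ((-59.331 − -70.475) mod 360) = 11.144°.
11.144° ≤ 14.680° ⇒ inside.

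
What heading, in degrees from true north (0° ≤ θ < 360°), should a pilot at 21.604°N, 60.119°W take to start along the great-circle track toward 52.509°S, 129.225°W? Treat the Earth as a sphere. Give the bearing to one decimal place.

Δλ = -129.225 − -60.119 = -69.106°.
θ = atan2( sin Δλ · cos φ₂ , cos φ₁ · sin φ₂ − sin φ₁ · cos φ₂ · cos Δλ )
  = atan2(-0.56861, -0.81763) = -145.184° → normalised to [0°, 360°): 214.816°.

214.8°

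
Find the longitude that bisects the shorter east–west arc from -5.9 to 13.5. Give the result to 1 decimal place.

+3.8°

Signed shortest Δλ from -5.9° to +13.5° is +19.4°.
Midpoint longitude = -5.9° + (+19.4°)/2 = -5.9° + 9.7° = +3.8°.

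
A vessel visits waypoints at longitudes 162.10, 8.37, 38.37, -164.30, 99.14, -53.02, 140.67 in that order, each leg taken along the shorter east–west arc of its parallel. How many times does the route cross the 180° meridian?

3

Leg 1: +162.10° → +8.37°, shortest Δλ = -153.73° (west) — does not cross 180°.
Leg 2: +8.37° → +38.37°, shortest Δλ = 30.0° (east) — does not cross 180°.
Leg 3: +38.37° → -164.30°, shortest Δλ = 157.33° (east) — crosses 180°.
Leg 4: -164.30° → +99.14°, shortest Δλ = -96.56° (west) — crosses 180°.
Leg 5: +99.14° → -53.02°, shortest Δλ = -152.16° (west) — does not cross 180°.
Leg 6: -53.02° → +140.67°, shortest Δλ = -166.31° (west) — crosses 180°.
Total crossings: 3.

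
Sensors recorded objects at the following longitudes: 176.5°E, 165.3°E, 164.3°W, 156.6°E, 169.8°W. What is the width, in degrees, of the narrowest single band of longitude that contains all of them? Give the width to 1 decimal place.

Sort the longitudes: -169.8°, -164.3°, +156.6°, +165.3°, +176.5°.
Eastward gaps between consecutive values (wrapping around): 5.5°, 320.9°, 8.7°, 11.2°, 13.7°.
Largest gap = 320.9° ⇒ minimal covering band is its complement: 360° − 320.9° = 39.1°.
Band runs from +156.6° eastward to -164.3°, crossing the antimeridian.

39.1°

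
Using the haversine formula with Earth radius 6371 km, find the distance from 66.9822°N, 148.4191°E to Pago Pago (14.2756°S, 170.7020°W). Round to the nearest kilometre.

9628 km

Δλ = -170.7020 − 148.4191 = -319.1211°; wrapped into (−180°, 180°]: 40.8789°.
Δφ = -14.2756 − 66.9822 = -81.2578°.
a = sin²(Δφ/2) + cos φ₁ · cos φ₂ · sin²(Δλ/2) = 0.470219.
c = 2·atan2(√a, √(1−a)) = 1.51120 rad → d = 6371·c ≈ 9627.85 km.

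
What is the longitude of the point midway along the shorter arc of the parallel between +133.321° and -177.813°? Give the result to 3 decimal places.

+157.754°

Signed shortest Δλ from +133.321° to -177.813° is +48.866°.
Midpoint longitude = +133.321° + (+48.866°)/2 = +133.321° + 24.433° = +157.754°.
(The naïve average (+133.321 + -177.813)/2 = -22.246° is on the wrong side of the globe.)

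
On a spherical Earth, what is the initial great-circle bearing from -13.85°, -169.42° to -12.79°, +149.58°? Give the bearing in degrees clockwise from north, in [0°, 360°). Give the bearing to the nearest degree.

Δλ = 149.58 − -169.42 = 319.00°; wrapped into (−180°, 180°]: -41.00°.
θ = atan2( sin Δλ · cos φ₂ , cos φ₁ · sin φ₂ − sin φ₁ · cos φ₂ · cos Δλ )
  = atan2(-0.63978, -0.03876) = -93.467° → normalised to [0°, 360°): 266.533°.

267°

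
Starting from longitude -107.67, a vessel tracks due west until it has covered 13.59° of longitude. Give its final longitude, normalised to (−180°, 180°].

-121.26°

Start at -107.67°; shift −13.59° → -121.26°.
-121.26° already lies in (−180°, 180°].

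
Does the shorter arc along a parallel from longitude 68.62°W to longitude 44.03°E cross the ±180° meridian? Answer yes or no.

Signed shortest Δλ = ((44.03 − -68.62 + 180) mod 360) − 180 = 112.65°.
Going east by 112.65° from -68.62° reaches +44.03° without touching 180°.

No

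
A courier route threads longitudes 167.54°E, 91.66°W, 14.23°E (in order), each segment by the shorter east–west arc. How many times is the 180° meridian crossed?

1

Leg 1: +167.54° → -91.66°, shortest Δλ = 100.8° (east) — crosses 180°.
Leg 2: -91.66° → +14.23°, shortest Δλ = 105.89° (east) — does not cross 180°.
Total crossings: 1.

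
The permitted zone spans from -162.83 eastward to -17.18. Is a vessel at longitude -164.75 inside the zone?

No

Band width going east from -162.83° to -17.18°: ((-17.18 − -162.83) mod 360) = 145.65°.
Offset of -164.75° east of the west edge: ((-164.75 − -162.83) mod 360) = 358.08°.
358.08° > 145.65° ⇒ outside.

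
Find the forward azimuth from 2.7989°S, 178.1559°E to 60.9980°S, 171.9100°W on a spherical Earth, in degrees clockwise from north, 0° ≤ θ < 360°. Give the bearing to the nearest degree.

174°

Δλ = -171.9100 − 178.1559 = -350.0659°; wrapped into (−180°, 180°]: 9.9341°.
θ = atan2( sin Δλ · cos φ₂ , cos φ₁ · sin φ₂ − sin φ₁ · cos φ₂ · cos Δλ )
  = atan2(0.08364, -0.85024) = 174.382° → normalised to [0°, 360°): 174.382°.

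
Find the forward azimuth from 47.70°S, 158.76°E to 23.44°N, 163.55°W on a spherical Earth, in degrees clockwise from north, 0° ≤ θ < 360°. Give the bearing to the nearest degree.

Δλ = -163.55 − 158.76 = -322.31°; wrapped into (−180°, 180°]: 37.69°.
θ = atan2( sin Δλ · cos φ₂ , cos φ₁ · sin φ₂ − sin φ₁ · cos φ₂ · cos Δλ )
  = atan2(0.56094, 0.80471) = 34.879° → normalised to [0°, 360°): 34.879°.

35°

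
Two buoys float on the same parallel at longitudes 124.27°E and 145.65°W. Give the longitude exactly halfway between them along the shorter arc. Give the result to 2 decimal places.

Signed shortest Δλ from +124.27° to -145.65° is +90.08°.
Midpoint longitude = +124.27° + (+90.08°)/2 = +124.27° + 45.04° = +169.31°.
(The naïve average (+124.27 + -145.65)/2 = -10.69° is on the wrong side of the globe.)

169.31°E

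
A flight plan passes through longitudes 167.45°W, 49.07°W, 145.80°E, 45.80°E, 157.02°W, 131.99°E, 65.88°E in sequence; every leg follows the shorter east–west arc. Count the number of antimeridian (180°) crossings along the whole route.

3

Leg 1: -167.45° → -49.07°, shortest Δλ = 118.38° (east) — does not cross 180°.
Leg 2: -49.07° → +145.80°, shortest Δλ = -165.13° (west) — crosses 180°.
Leg 3: +145.80° → +45.80°, shortest Δλ = -100.0° (west) — does not cross 180°.
Leg 4: +45.80° → -157.02°, shortest Δλ = 157.18° (east) — crosses 180°.
Leg 5: -157.02° → +131.99°, shortest Δλ = -70.99° (west) — crosses 180°.
Leg 6: +131.99° → +65.88°, shortest Δλ = -66.11° (west) — does not cross 180°.
Total crossings: 3.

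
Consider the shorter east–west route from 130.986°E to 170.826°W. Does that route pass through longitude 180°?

Yes

Naïve |-170.826 − 130.986| = 301.812° > 180°, so the shorter arc goes the other way round — across 180°.
Signed shortest Δλ = ((-170.826 − 130.986 + 180) mod 360) − 180 = 58.188°.
Going east by 58.188° from +130.986° passes through 180° before reaching -170.826°.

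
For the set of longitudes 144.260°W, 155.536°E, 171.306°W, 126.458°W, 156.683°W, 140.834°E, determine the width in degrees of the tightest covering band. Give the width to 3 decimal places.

Sort the longitudes: -171.306°, -156.683°, -144.260°, -126.458°, +140.834°, +155.536°.
Eastward gaps between consecutive values (wrapping around): 14.623°, 12.423°, 17.802°, 267.292°, 14.702°, 33.158°.
Largest gap = 267.292° ⇒ minimal covering band is its complement: 360° − 267.292° = 92.708°.
Band runs from +140.834° eastward to -126.458°, crossing the antimeridian.

92.708°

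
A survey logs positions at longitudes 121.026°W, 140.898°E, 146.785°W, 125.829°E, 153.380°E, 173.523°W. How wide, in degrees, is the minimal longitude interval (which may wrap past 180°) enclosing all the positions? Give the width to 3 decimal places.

113.145°

Sort the longitudes: -173.523°, -146.785°, -121.026°, +125.829°, +140.898°, +153.380°.
Eastward gaps between consecutive values (wrapping around): 26.738°, 25.759°, 246.855°, 15.069°, 12.482°, 33.097°.
Largest gap = 246.855° ⇒ minimal covering band is its complement: 360° − 246.855° = 113.145°.
Band runs from +125.829° eastward to -121.026°, crossing the antimeridian.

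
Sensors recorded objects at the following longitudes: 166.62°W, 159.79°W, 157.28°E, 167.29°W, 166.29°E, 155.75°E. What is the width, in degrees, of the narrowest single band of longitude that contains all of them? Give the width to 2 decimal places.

44.46°

Sort the longitudes: -167.29°, -166.62°, -159.79°, +155.75°, +157.28°, +166.29°.
Eastward gaps between consecutive values (wrapping around): 0.67°, 6.83°, 315.54°, 1.53°, 9.01°, 26.42°.
Largest gap = 315.54° ⇒ minimal covering band is its complement: 360° − 315.54° = 44.46°.
Band runs from +155.75° eastward to -159.79°, crossing the antimeridian.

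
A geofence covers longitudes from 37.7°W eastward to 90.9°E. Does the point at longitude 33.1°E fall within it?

Yes

Band width going east from -37.7° to +90.9°: ((90.9 − -37.7) mod 360) = 128.6°.
Offset of +33.1° east of the west edge: ((33.1 − -37.7) mod 360) = 70.8°.
70.8° ≤ 128.6° ⇒ inside.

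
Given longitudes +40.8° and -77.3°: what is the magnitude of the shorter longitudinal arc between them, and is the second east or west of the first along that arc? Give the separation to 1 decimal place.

Raw difference: -77.3 − 40.8 = -118.1°.
Normalise into (−180°, 180°]: -118.1° stays -118.1°.
Negative ⇒ the second point lies to the west; separation 118.1°.

118.1° west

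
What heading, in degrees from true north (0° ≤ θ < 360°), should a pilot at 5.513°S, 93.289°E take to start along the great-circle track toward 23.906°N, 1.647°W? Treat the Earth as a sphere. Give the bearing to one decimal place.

Δλ = -1.647 − 93.289 = -94.936°.
θ = atan2( sin Δλ · cos φ₂ , cos φ₁ · sin φ₂ − sin φ₁ · cos φ₂ · cos Δλ )
  = atan2(-0.91082, 0.39581) = -66.512° → normalised to [0°, 360°): 293.488°.

293.5°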